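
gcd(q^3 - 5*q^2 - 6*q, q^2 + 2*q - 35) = 1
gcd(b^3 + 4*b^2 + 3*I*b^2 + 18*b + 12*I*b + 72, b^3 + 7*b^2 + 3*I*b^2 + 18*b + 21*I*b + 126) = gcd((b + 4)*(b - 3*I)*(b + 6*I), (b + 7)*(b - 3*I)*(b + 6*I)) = b^2 + 3*I*b + 18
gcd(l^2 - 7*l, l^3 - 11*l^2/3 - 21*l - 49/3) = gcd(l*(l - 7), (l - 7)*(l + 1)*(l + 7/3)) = l - 7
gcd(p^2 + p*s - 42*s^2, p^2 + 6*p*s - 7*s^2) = p + 7*s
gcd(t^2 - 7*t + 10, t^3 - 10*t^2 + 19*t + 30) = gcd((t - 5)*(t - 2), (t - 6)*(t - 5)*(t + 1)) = t - 5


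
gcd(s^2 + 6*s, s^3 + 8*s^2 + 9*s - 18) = s + 6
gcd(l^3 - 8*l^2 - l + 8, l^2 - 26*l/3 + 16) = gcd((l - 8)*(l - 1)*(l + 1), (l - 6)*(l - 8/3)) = 1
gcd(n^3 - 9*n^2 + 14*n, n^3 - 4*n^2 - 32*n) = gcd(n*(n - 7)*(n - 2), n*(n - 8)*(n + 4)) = n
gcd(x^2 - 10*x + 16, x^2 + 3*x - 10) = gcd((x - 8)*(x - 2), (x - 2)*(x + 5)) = x - 2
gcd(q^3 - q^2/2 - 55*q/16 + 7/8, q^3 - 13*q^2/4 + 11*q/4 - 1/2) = q^2 - 9*q/4 + 1/2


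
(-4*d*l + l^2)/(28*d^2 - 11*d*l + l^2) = -l/(7*d - l)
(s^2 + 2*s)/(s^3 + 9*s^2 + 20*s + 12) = s/(s^2 + 7*s + 6)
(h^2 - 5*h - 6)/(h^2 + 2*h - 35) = (h^2 - 5*h - 6)/(h^2 + 2*h - 35)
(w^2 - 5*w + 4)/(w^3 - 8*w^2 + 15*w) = (w^2 - 5*w + 4)/(w*(w^2 - 8*w + 15))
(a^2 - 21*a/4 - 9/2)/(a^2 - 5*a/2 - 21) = (4*a + 3)/(2*(2*a + 7))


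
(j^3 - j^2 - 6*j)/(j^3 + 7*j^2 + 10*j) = (j - 3)/(j + 5)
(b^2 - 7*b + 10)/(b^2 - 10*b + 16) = (b - 5)/(b - 8)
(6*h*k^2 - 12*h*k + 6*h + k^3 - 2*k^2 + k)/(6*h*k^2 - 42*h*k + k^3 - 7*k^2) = (k^2 - 2*k + 1)/(k*(k - 7))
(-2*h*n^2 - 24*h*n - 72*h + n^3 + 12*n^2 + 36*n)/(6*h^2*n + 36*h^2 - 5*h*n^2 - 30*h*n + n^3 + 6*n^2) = (-n - 6)/(3*h - n)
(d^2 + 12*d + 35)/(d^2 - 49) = (d + 5)/(d - 7)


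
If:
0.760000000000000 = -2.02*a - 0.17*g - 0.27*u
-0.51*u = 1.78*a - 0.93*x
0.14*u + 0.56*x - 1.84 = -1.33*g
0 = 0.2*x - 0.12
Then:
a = -1.08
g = 0.62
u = 4.85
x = 0.60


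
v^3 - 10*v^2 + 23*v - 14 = (v - 7)*(v - 2)*(v - 1)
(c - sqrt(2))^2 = c^2 - 2*sqrt(2)*c + 2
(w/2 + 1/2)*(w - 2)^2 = w^3/2 - 3*w^2/2 + 2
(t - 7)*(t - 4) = t^2 - 11*t + 28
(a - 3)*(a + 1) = a^2 - 2*a - 3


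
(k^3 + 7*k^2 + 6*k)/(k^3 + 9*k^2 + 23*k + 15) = k*(k + 6)/(k^2 + 8*k + 15)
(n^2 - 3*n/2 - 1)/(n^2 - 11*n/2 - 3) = (n - 2)/(n - 6)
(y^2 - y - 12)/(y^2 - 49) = (y^2 - y - 12)/(y^2 - 49)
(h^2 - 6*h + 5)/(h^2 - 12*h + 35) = (h - 1)/(h - 7)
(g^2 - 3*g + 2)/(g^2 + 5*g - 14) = (g - 1)/(g + 7)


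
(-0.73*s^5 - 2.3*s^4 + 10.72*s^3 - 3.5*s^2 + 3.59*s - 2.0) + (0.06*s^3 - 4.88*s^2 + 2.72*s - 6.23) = -0.73*s^5 - 2.3*s^4 + 10.78*s^3 - 8.38*s^2 + 6.31*s - 8.23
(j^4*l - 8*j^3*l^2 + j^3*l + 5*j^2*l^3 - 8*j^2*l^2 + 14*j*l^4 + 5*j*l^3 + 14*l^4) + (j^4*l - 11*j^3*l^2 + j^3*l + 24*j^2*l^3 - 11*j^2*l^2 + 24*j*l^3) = 2*j^4*l - 19*j^3*l^2 + 2*j^3*l + 29*j^2*l^3 - 19*j^2*l^2 + 14*j*l^4 + 29*j*l^3 + 14*l^4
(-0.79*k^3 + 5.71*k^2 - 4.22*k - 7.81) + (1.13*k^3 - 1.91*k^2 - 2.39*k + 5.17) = 0.34*k^3 + 3.8*k^2 - 6.61*k - 2.64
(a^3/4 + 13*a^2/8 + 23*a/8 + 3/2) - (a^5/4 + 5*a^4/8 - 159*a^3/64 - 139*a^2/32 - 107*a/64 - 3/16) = -a^5/4 - 5*a^4/8 + 175*a^3/64 + 191*a^2/32 + 291*a/64 + 27/16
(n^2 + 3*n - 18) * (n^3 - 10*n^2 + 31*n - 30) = n^5 - 7*n^4 - 17*n^3 + 243*n^2 - 648*n + 540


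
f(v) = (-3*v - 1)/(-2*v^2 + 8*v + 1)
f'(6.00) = -0.44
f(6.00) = 0.83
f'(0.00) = 5.00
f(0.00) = -1.00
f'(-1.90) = -0.02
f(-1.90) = -0.22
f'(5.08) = -1.71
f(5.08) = 1.63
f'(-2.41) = -0.02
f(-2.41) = -0.21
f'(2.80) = -0.89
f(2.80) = -1.22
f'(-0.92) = 0.06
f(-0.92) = -0.22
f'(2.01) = -0.34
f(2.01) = -0.78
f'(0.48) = 0.09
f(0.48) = -0.56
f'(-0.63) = 0.22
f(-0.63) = -0.18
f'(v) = (-3*v - 1)*(4*v - 8)/(-2*v^2 + 8*v + 1)^2 - 3/(-2*v^2 + 8*v + 1) = (-6*v^2 - 4*v + 5)/(4*v^4 - 32*v^3 + 60*v^2 + 16*v + 1)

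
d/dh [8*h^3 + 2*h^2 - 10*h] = 24*h^2 + 4*h - 10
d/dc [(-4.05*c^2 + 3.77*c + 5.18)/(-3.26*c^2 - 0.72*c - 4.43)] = (15.2062*c^2 + 69.6566*c - 12.9715)/(10.6276*c^4 + 4.6944*c^3 + 29.402*c^2 + 6.3792*c + 19.6249)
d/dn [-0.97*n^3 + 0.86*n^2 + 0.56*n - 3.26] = -2.91*n^2 + 1.72*n + 0.56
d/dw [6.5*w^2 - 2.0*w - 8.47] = 13.0*w - 2.0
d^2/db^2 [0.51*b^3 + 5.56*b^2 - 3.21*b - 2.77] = 3.06*b + 11.12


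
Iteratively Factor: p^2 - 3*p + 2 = (p - 2)*(p - 1)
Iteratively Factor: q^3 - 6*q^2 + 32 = (q - 4)*(q^2 - 2*q - 8) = (q - 4)^2*(q + 2)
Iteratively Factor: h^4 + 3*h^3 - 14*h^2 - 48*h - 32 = (h - 4)*(h^3 + 7*h^2 + 14*h + 8) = (h - 4)*(h + 1)*(h^2 + 6*h + 8) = (h - 4)*(h + 1)*(h + 4)*(h + 2)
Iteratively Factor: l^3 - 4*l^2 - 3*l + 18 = (l - 3)*(l^2 - l - 6) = (l - 3)^2*(l + 2)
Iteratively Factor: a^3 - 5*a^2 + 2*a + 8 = (a - 4)*(a^2 - a - 2) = (a - 4)*(a - 2)*(a + 1)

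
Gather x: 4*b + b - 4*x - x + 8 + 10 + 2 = 5*b - 5*x + 20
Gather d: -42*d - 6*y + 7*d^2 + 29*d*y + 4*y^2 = 7*d^2 + d*(29*y - 42) + 4*y^2 - 6*y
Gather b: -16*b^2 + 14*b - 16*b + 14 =-16*b^2 - 2*b + 14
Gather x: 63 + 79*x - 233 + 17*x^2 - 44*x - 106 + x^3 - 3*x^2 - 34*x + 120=x^3 + 14*x^2 + x - 156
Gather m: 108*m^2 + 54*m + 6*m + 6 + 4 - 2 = 108*m^2 + 60*m + 8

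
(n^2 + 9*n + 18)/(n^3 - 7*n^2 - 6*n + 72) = (n + 6)/(n^2 - 10*n + 24)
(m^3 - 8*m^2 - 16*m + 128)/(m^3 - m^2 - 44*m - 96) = (m - 4)/(m + 3)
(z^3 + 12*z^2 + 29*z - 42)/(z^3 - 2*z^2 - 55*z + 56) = (z + 6)/(z - 8)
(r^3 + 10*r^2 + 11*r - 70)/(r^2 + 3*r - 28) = (r^2 + 3*r - 10)/(r - 4)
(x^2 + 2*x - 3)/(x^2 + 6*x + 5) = (x^2 + 2*x - 3)/(x^2 + 6*x + 5)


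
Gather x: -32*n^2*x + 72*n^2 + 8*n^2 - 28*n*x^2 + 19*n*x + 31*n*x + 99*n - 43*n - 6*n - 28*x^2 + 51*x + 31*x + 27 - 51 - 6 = 80*n^2 + 50*n + x^2*(-28*n - 28) + x*(-32*n^2 + 50*n + 82) - 30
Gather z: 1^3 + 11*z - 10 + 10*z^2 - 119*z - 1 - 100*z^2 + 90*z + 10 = -90*z^2 - 18*z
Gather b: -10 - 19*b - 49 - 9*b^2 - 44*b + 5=-9*b^2 - 63*b - 54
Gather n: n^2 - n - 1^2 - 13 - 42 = n^2 - n - 56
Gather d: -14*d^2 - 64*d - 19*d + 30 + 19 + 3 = -14*d^2 - 83*d + 52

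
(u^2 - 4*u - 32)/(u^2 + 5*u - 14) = (u^2 - 4*u - 32)/(u^2 + 5*u - 14)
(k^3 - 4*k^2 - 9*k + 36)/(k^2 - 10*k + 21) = (k^2 - k - 12)/(k - 7)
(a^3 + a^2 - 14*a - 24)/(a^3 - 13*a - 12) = (a + 2)/(a + 1)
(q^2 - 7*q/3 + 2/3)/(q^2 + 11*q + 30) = (3*q^2 - 7*q + 2)/(3*(q^2 + 11*q + 30))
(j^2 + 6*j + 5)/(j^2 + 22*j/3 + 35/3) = 3*(j + 1)/(3*j + 7)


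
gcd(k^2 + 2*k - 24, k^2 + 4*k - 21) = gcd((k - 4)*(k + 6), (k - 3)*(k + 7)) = 1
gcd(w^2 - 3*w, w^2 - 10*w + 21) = w - 3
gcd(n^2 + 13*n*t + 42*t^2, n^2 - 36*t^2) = n + 6*t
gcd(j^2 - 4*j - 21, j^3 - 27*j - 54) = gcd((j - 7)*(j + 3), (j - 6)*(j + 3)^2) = j + 3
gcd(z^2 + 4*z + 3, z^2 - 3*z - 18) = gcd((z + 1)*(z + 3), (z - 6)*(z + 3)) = z + 3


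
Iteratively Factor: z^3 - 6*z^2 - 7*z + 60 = (z - 5)*(z^2 - z - 12) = (z - 5)*(z + 3)*(z - 4)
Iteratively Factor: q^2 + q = (q + 1)*(q)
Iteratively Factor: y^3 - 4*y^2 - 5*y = (y - 5)*(y^2 + y) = (y - 5)*(y + 1)*(y)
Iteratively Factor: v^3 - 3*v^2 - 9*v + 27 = (v + 3)*(v^2 - 6*v + 9) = (v - 3)*(v + 3)*(v - 3)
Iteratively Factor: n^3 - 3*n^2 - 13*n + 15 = (n - 1)*(n^2 - 2*n - 15) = (n - 1)*(n + 3)*(n - 5)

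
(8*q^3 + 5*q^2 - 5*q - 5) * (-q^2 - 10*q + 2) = -8*q^5 - 85*q^4 - 29*q^3 + 65*q^2 + 40*q - 10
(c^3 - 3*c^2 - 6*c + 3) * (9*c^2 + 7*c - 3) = 9*c^5 - 20*c^4 - 78*c^3 - 6*c^2 + 39*c - 9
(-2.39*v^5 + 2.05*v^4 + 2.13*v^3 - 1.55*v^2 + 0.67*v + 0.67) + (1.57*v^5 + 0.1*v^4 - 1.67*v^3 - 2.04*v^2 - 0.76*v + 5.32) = -0.82*v^5 + 2.15*v^4 + 0.46*v^3 - 3.59*v^2 - 0.09*v + 5.99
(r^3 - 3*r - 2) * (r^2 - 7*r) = r^5 - 7*r^4 - 3*r^3 + 19*r^2 + 14*r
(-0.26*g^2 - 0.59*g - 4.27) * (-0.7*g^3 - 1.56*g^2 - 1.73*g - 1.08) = 0.182*g^5 + 0.8186*g^4 + 4.3592*g^3 + 7.9627*g^2 + 8.0243*g + 4.6116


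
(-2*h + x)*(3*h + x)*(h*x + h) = -6*h^3*x - 6*h^3 + h^2*x^2 + h^2*x + h*x^3 + h*x^2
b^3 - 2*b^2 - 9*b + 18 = (b - 3)*(b - 2)*(b + 3)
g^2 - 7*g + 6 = (g - 6)*(g - 1)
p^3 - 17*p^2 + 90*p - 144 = (p - 8)*(p - 6)*(p - 3)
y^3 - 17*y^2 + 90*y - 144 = (y - 8)*(y - 6)*(y - 3)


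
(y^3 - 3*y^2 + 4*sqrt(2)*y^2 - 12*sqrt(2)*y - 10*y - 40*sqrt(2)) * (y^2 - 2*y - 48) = y^5 - 5*y^4 + 4*sqrt(2)*y^4 - 52*y^3 - 20*sqrt(2)*y^3 - 208*sqrt(2)*y^2 + 164*y^2 + 480*y + 656*sqrt(2)*y + 1920*sqrt(2)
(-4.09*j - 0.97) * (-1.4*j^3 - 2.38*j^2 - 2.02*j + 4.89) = 5.726*j^4 + 11.0922*j^3 + 10.5704*j^2 - 18.0407*j - 4.7433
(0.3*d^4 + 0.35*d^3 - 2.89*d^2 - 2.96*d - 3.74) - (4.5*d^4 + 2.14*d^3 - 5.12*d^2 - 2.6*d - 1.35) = -4.2*d^4 - 1.79*d^3 + 2.23*d^2 - 0.36*d - 2.39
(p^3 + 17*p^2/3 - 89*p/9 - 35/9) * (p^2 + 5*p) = p^5 + 32*p^4/3 + 166*p^3/9 - 160*p^2/3 - 175*p/9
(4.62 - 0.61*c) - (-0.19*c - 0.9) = 5.52 - 0.42*c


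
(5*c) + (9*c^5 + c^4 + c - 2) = 9*c^5 + c^4 + 6*c - 2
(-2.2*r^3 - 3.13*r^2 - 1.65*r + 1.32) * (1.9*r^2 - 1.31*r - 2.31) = -4.18*r^5 - 3.065*r^4 + 6.0473*r^3 + 11.8998*r^2 + 2.0823*r - 3.0492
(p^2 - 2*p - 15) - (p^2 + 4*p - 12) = -6*p - 3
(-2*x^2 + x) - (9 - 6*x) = -2*x^2 + 7*x - 9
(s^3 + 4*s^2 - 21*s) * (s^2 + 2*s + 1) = s^5 + 6*s^4 - 12*s^3 - 38*s^2 - 21*s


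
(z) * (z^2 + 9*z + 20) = z^3 + 9*z^2 + 20*z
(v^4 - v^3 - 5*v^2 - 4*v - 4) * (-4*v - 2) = -4*v^5 + 2*v^4 + 22*v^3 + 26*v^2 + 24*v + 8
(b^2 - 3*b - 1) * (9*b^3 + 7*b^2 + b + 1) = 9*b^5 - 20*b^4 - 29*b^3 - 9*b^2 - 4*b - 1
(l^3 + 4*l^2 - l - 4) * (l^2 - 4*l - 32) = l^5 - 49*l^3 - 128*l^2 + 48*l + 128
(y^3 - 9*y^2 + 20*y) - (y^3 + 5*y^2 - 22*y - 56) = -14*y^2 + 42*y + 56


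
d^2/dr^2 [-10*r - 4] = 0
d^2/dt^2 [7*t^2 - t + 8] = 14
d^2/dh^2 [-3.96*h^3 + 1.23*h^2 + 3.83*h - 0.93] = 2.46 - 23.76*h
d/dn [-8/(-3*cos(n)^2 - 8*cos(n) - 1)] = 16*(3*cos(n) + 4)*sin(n)/(3*cos(n)^2 + 8*cos(n) + 1)^2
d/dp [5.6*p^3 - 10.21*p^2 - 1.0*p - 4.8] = 16.8*p^2 - 20.42*p - 1.0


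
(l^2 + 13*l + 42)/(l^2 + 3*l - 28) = (l + 6)/(l - 4)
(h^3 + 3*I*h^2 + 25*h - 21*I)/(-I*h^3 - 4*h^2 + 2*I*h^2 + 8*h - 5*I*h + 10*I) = (I*h^3 - 3*h^2 + 25*I*h + 21)/(h^3 + h^2*(-2 - 4*I) + h*(5 + 8*I) - 10)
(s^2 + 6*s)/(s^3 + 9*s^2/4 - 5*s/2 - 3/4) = 4*s*(s + 6)/(4*s^3 + 9*s^2 - 10*s - 3)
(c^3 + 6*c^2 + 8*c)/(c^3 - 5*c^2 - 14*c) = (c + 4)/(c - 7)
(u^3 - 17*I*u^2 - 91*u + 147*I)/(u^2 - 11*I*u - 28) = (u^2 - 10*I*u - 21)/(u - 4*I)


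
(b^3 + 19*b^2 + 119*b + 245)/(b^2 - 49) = (b^2 + 12*b + 35)/(b - 7)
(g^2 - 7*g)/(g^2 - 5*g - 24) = g*(7 - g)/(-g^2 + 5*g + 24)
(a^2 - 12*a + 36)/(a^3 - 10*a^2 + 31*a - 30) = (a^2 - 12*a + 36)/(a^3 - 10*a^2 + 31*a - 30)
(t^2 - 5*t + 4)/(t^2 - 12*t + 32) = (t - 1)/(t - 8)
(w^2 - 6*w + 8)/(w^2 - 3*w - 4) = (w - 2)/(w + 1)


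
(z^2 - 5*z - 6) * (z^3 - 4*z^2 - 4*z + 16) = z^5 - 9*z^4 + 10*z^3 + 60*z^2 - 56*z - 96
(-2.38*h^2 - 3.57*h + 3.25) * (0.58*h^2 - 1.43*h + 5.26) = -1.3804*h^4 + 1.3328*h^3 - 5.5287*h^2 - 23.4257*h + 17.095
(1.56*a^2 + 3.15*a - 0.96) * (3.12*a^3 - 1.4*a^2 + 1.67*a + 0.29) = 4.8672*a^5 + 7.644*a^4 - 4.8*a^3 + 7.0569*a^2 - 0.6897*a - 0.2784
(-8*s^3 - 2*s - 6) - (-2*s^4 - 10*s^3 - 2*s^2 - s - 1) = 2*s^4 + 2*s^3 + 2*s^2 - s - 5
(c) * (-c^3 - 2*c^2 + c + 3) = -c^4 - 2*c^3 + c^2 + 3*c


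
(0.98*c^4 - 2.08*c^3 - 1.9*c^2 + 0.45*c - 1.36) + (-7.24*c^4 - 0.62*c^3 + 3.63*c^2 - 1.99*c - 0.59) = -6.26*c^4 - 2.7*c^3 + 1.73*c^2 - 1.54*c - 1.95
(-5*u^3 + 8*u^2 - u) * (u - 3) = -5*u^4 + 23*u^3 - 25*u^2 + 3*u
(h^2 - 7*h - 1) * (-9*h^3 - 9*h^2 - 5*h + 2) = -9*h^5 + 54*h^4 + 67*h^3 + 46*h^2 - 9*h - 2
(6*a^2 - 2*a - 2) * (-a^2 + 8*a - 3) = -6*a^4 + 50*a^3 - 32*a^2 - 10*a + 6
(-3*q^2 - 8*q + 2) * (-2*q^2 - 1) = 6*q^4 + 16*q^3 - q^2 + 8*q - 2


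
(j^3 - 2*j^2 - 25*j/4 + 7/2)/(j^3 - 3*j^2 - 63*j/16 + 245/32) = 8*(2*j^2 + 3*j - 2)/(16*j^2 + 8*j - 35)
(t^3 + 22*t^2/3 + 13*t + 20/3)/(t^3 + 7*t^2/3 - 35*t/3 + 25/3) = (3*t^2 + 7*t + 4)/(3*t^2 - 8*t + 5)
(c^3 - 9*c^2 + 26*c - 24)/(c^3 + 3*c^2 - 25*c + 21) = (c^2 - 6*c + 8)/(c^2 + 6*c - 7)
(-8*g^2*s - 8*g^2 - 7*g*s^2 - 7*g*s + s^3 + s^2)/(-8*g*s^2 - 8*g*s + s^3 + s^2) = (g + s)/s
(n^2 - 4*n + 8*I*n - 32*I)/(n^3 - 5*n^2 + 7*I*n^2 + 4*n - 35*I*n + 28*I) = (n + 8*I)/(n^2 + n*(-1 + 7*I) - 7*I)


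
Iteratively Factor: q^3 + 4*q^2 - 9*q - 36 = (q + 3)*(q^2 + q - 12) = (q + 3)*(q + 4)*(q - 3)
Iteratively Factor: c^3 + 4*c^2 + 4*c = (c)*(c^2 + 4*c + 4) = c*(c + 2)*(c + 2)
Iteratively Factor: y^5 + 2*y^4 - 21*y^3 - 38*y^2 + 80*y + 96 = (y - 2)*(y^4 + 4*y^3 - 13*y^2 - 64*y - 48) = (y - 2)*(y + 3)*(y^3 + y^2 - 16*y - 16) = (y - 2)*(y + 1)*(y + 3)*(y^2 - 16) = (y - 2)*(y + 1)*(y + 3)*(y + 4)*(y - 4)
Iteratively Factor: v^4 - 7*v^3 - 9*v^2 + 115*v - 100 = (v - 5)*(v^3 - 2*v^2 - 19*v + 20) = (v - 5)*(v - 1)*(v^2 - v - 20) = (v - 5)^2*(v - 1)*(v + 4)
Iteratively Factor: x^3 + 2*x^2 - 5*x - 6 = (x - 2)*(x^2 + 4*x + 3) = (x - 2)*(x + 1)*(x + 3)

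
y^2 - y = y*(y - 1)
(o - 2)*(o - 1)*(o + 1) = o^3 - 2*o^2 - o + 2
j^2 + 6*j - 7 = (j - 1)*(j + 7)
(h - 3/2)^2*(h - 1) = h^3 - 4*h^2 + 21*h/4 - 9/4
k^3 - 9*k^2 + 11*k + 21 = (k - 7)*(k - 3)*(k + 1)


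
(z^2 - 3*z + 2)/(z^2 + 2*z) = (z^2 - 3*z + 2)/(z*(z + 2))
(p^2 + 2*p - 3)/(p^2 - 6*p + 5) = (p + 3)/(p - 5)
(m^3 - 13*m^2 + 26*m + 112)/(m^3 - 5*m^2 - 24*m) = (m^2 - 5*m - 14)/(m*(m + 3))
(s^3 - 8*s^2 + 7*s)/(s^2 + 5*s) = (s^2 - 8*s + 7)/(s + 5)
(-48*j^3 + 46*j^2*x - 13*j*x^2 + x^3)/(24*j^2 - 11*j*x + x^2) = -2*j + x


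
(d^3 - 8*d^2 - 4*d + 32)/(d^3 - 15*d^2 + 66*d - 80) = (d + 2)/(d - 5)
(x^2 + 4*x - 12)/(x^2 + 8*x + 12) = (x - 2)/(x + 2)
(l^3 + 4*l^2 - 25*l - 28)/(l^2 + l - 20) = (l^2 + 8*l + 7)/(l + 5)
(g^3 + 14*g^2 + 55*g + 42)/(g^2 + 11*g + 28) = (g^2 + 7*g + 6)/(g + 4)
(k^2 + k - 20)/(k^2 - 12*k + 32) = (k + 5)/(k - 8)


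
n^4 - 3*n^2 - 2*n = n*(n - 2)*(n + 1)^2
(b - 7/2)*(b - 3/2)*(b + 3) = b^3 - 2*b^2 - 39*b/4 + 63/4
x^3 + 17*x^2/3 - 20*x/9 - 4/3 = (x - 2/3)*(x + 1/3)*(x + 6)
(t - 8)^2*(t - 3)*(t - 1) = t^4 - 20*t^3 + 131*t^2 - 304*t + 192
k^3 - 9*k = k*(k - 3)*(k + 3)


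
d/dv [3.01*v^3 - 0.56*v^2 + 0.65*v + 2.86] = 9.03*v^2 - 1.12*v + 0.65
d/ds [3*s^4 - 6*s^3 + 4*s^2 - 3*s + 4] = 12*s^3 - 18*s^2 + 8*s - 3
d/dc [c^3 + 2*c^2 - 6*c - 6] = 3*c^2 + 4*c - 6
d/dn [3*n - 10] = 3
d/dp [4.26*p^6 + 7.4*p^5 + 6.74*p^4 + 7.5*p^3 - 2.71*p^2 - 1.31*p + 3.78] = 25.56*p^5 + 37.0*p^4 + 26.96*p^3 + 22.5*p^2 - 5.42*p - 1.31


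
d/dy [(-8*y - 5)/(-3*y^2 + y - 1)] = (24*y^2 - 8*y - (6*y - 1)*(8*y + 5) + 8)/(3*y^2 - y + 1)^2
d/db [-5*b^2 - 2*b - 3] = -10*b - 2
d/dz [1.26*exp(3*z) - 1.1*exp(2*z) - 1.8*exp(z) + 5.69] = (3.78*exp(2*z) - 2.2*exp(z) - 1.8)*exp(z)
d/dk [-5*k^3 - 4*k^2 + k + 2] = -15*k^2 - 8*k + 1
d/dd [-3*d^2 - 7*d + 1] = -6*d - 7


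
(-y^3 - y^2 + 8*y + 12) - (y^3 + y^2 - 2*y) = -2*y^3 - 2*y^2 + 10*y + 12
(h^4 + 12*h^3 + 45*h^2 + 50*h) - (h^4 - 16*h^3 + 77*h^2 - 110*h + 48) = 28*h^3 - 32*h^2 + 160*h - 48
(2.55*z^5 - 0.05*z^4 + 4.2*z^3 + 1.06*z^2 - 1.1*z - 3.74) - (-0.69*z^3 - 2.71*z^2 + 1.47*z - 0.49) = 2.55*z^5 - 0.05*z^4 + 4.89*z^3 + 3.77*z^2 - 2.57*z - 3.25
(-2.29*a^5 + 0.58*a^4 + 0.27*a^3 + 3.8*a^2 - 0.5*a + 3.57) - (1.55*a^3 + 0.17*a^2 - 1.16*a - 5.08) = -2.29*a^5 + 0.58*a^4 - 1.28*a^3 + 3.63*a^2 + 0.66*a + 8.65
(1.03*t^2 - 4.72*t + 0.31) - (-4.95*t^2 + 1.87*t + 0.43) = 5.98*t^2 - 6.59*t - 0.12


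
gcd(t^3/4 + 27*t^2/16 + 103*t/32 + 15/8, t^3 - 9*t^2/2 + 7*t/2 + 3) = 1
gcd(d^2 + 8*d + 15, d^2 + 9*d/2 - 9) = 1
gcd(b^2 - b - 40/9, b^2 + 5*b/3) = b + 5/3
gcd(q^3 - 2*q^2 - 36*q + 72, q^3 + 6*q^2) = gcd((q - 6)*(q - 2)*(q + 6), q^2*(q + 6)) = q + 6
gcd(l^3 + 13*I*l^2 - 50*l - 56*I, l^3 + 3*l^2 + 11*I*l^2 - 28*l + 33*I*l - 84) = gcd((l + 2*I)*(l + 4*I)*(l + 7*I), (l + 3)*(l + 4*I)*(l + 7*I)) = l^2 + 11*I*l - 28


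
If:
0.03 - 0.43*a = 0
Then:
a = 0.07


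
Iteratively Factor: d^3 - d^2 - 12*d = (d - 4)*(d^2 + 3*d) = d*(d - 4)*(d + 3)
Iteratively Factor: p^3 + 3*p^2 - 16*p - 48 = (p + 3)*(p^2 - 16) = (p + 3)*(p + 4)*(p - 4)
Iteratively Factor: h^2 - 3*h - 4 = (h - 4)*(h + 1)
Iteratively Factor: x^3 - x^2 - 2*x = (x)*(x^2 - x - 2) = x*(x + 1)*(x - 2)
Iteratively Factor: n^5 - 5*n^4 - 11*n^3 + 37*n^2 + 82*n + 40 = (n - 4)*(n^4 - n^3 - 15*n^2 - 23*n - 10) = (n - 4)*(n + 1)*(n^3 - 2*n^2 - 13*n - 10) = (n - 4)*(n + 1)^2*(n^2 - 3*n - 10) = (n - 4)*(n + 1)^2*(n + 2)*(n - 5)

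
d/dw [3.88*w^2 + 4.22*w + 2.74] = 7.76*w + 4.22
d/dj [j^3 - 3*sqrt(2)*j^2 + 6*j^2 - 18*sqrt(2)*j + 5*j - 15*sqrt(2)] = 3*j^2 - 6*sqrt(2)*j + 12*j - 18*sqrt(2) + 5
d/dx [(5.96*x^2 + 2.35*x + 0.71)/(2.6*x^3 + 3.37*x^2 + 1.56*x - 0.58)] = (-15.496*x^4 - 12.22*x^3 - 4.1599*x^2 - 11.699*x - 2.4706)/(6.76*x^6 + 17.524*x^5 + 19.4689*x^4 + 7.4984*x^3 - 1.4756*x^2 - 1.8096*x + 0.3364)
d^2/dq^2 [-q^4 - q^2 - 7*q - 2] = -12*q^2 - 2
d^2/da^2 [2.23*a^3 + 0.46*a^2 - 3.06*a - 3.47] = 13.38*a + 0.92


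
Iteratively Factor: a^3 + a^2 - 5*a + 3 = (a + 3)*(a^2 - 2*a + 1) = (a - 1)*(a + 3)*(a - 1)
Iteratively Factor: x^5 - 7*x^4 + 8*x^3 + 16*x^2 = (x)*(x^4 - 7*x^3 + 8*x^2 + 16*x) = x*(x - 4)*(x^3 - 3*x^2 - 4*x) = x*(x - 4)*(x + 1)*(x^2 - 4*x) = x^2*(x - 4)*(x + 1)*(x - 4)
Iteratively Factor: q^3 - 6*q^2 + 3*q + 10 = (q - 5)*(q^2 - q - 2) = (q - 5)*(q - 2)*(q + 1)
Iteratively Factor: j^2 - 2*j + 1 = (j - 1)*(j - 1)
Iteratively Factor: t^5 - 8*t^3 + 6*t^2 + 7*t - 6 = (t - 1)*(t^4 + t^3 - 7*t^2 - t + 6) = (t - 1)*(t + 3)*(t^3 - 2*t^2 - t + 2) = (t - 1)*(t + 1)*(t + 3)*(t^2 - 3*t + 2) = (t - 1)^2*(t + 1)*(t + 3)*(t - 2)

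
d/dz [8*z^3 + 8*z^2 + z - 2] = 24*z^2 + 16*z + 1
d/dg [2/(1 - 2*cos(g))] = -4*sin(g)/(2*cos(g) - 1)^2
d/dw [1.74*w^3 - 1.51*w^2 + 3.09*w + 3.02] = 5.22*w^2 - 3.02*w + 3.09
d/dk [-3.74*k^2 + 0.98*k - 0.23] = 0.98 - 7.48*k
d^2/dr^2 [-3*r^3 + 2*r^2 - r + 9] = 4 - 18*r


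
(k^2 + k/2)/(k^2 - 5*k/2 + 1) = k*(2*k + 1)/(2*k^2 - 5*k + 2)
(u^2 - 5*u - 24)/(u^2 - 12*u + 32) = (u + 3)/(u - 4)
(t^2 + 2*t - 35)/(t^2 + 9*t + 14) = (t - 5)/(t + 2)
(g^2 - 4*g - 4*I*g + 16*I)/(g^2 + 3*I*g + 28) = (g - 4)/(g + 7*I)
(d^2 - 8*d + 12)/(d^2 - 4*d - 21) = (-d^2 + 8*d - 12)/(-d^2 + 4*d + 21)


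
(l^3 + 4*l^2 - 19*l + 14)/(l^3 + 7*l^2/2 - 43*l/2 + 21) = 2*(l - 1)/(2*l - 3)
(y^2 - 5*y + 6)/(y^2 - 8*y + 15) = (y - 2)/(y - 5)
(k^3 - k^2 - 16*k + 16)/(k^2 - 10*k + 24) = (k^2 + 3*k - 4)/(k - 6)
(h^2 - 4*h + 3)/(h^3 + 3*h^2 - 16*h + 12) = (h - 3)/(h^2 + 4*h - 12)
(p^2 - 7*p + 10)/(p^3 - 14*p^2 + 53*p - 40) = (p - 2)/(p^2 - 9*p + 8)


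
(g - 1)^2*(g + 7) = g^3 + 5*g^2 - 13*g + 7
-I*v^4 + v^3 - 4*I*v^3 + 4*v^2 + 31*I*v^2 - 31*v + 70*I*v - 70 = (v - 5)*(v + 2)*(v + 7)*(-I*v + 1)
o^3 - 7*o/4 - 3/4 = (o - 3/2)*(o + 1/2)*(o + 1)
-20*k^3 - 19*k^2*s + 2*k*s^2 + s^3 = (-4*k + s)*(k + s)*(5*k + s)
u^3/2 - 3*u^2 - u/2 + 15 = (u/2 + 1)*(u - 5)*(u - 3)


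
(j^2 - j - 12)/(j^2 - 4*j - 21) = (j - 4)/(j - 7)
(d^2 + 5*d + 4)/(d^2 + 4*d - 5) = (d^2 + 5*d + 4)/(d^2 + 4*d - 5)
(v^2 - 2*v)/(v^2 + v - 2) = v*(v - 2)/(v^2 + v - 2)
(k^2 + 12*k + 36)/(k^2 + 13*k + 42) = (k + 6)/(k + 7)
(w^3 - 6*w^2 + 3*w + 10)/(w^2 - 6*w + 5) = (w^2 - w - 2)/(w - 1)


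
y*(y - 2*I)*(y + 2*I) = y^3 + 4*y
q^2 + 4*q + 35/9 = (q + 5/3)*(q + 7/3)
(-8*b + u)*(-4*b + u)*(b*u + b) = 32*b^3*u + 32*b^3 - 12*b^2*u^2 - 12*b^2*u + b*u^3 + b*u^2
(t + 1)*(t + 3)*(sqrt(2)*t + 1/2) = sqrt(2)*t^3 + t^2/2 + 4*sqrt(2)*t^2 + 2*t + 3*sqrt(2)*t + 3/2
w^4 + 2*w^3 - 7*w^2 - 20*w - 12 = (w - 3)*(w + 1)*(w + 2)^2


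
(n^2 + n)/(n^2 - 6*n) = (n + 1)/(n - 6)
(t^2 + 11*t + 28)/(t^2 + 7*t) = (t + 4)/t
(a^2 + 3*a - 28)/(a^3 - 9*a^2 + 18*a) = (a^2 + 3*a - 28)/(a*(a^2 - 9*a + 18))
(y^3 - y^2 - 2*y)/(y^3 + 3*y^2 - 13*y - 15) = y*(y - 2)/(y^2 + 2*y - 15)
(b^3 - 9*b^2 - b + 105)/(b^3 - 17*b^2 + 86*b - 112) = (b^2 - 2*b - 15)/(b^2 - 10*b + 16)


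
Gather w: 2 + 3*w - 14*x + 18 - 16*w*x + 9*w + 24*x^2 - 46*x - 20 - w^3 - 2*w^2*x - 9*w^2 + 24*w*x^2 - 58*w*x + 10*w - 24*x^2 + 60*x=-w^3 + w^2*(-2*x - 9) + w*(24*x^2 - 74*x + 22)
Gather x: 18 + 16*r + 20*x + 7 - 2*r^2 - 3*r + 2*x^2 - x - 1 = -2*r^2 + 13*r + 2*x^2 + 19*x + 24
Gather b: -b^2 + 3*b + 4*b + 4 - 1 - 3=-b^2 + 7*b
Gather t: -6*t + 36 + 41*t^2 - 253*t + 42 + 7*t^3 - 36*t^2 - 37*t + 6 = 7*t^3 + 5*t^2 - 296*t + 84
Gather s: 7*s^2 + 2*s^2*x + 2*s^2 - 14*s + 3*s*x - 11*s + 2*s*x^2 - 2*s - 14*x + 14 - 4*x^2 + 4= s^2*(2*x + 9) + s*(2*x^2 + 3*x - 27) - 4*x^2 - 14*x + 18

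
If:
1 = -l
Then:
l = -1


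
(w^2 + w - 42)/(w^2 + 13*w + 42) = (w - 6)/(w + 6)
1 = 1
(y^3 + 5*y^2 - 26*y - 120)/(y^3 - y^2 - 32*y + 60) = (y + 4)/(y - 2)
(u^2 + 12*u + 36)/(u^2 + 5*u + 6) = (u^2 + 12*u + 36)/(u^2 + 5*u + 6)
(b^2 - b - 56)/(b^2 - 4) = (b^2 - b - 56)/(b^2 - 4)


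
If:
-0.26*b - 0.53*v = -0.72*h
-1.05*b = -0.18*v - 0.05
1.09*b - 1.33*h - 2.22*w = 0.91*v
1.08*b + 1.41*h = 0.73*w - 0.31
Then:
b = 0.01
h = -0.14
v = -0.20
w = 0.17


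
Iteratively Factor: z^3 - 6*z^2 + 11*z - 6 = (z - 3)*(z^2 - 3*z + 2) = (z - 3)*(z - 2)*(z - 1)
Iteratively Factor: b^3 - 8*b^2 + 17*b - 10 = (b - 5)*(b^2 - 3*b + 2) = (b - 5)*(b - 2)*(b - 1)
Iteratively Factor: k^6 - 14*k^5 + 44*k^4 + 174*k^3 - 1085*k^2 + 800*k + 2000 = (k - 5)*(k^5 - 9*k^4 - k^3 + 169*k^2 - 240*k - 400) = (k - 5)*(k - 4)*(k^4 - 5*k^3 - 21*k^2 + 85*k + 100) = (k - 5)^2*(k - 4)*(k^3 - 21*k - 20) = (k - 5)^2*(k - 4)*(k + 1)*(k^2 - k - 20) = (k - 5)^3*(k - 4)*(k + 1)*(k + 4)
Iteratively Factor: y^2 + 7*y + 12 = (y + 4)*(y + 3)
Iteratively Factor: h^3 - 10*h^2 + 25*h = (h - 5)*(h^2 - 5*h) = (h - 5)^2*(h)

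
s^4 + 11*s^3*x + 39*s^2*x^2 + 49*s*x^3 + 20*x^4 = (s + x)^2*(s + 4*x)*(s + 5*x)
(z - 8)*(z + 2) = z^2 - 6*z - 16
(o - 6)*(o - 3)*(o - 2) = o^3 - 11*o^2 + 36*o - 36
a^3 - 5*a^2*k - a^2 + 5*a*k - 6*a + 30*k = (a - 3)*(a + 2)*(a - 5*k)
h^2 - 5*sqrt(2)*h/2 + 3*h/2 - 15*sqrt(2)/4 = (h + 3/2)*(h - 5*sqrt(2)/2)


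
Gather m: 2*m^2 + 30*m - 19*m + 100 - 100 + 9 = 2*m^2 + 11*m + 9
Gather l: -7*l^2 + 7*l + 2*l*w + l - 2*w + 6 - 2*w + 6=-7*l^2 + l*(2*w + 8) - 4*w + 12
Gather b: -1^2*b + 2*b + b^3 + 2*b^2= b^3 + 2*b^2 + b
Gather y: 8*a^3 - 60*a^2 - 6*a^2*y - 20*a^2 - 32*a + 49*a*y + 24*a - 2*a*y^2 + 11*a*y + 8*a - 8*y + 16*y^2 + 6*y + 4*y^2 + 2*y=8*a^3 - 80*a^2 + y^2*(20 - 2*a) + y*(-6*a^2 + 60*a)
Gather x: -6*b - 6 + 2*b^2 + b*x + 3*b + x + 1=2*b^2 - 3*b + x*(b + 1) - 5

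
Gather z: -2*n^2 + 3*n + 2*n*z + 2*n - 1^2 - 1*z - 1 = -2*n^2 + 5*n + z*(2*n - 1) - 2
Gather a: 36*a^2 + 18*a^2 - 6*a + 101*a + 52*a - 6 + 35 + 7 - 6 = 54*a^2 + 147*a + 30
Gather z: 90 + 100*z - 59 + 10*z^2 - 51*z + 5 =10*z^2 + 49*z + 36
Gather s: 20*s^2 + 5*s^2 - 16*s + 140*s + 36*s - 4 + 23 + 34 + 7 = 25*s^2 + 160*s + 60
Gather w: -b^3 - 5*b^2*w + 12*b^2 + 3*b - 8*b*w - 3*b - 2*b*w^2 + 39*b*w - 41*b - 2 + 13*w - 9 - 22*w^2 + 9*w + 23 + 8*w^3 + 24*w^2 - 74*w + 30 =-b^3 + 12*b^2 - 41*b + 8*w^3 + w^2*(2 - 2*b) + w*(-5*b^2 + 31*b - 52) + 42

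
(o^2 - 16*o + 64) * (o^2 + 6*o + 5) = o^4 - 10*o^3 - 27*o^2 + 304*o + 320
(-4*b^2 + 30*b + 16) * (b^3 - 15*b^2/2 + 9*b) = -4*b^5 + 60*b^4 - 245*b^3 + 150*b^2 + 144*b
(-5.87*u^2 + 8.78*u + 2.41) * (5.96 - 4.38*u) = 25.7106*u^3 - 73.4416*u^2 + 41.773*u + 14.3636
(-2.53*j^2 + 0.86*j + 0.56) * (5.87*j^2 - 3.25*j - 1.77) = -14.8511*j^4 + 13.2707*j^3 + 4.9703*j^2 - 3.3422*j - 0.9912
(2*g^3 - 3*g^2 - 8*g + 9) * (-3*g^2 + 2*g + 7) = -6*g^5 + 13*g^4 + 32*g^3 - 64*g^2 - 38*g + 63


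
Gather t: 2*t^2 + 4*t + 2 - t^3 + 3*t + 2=-t^3 + 2*t^2 + 7*t + 4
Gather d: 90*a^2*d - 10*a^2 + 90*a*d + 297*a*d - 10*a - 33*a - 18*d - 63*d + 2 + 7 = -10*a^2 - 43*a + d*(90*a^2 + 387*a - 81) + 9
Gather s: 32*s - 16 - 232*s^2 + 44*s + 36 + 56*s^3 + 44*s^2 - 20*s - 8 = 56*s^3 - 188*s^2 + 56*s + 12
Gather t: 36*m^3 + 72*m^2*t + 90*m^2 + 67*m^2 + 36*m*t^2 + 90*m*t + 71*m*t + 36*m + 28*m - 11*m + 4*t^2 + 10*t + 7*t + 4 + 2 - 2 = 36*m^3 + 157*m^2 + 53*m + t^2*(36*m + 4) + t*(72*m^2 + 161*m + 17) + 4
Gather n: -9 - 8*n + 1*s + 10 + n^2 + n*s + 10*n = n^2 + n*(s + 2) + s + 1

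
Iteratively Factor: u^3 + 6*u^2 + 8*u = (u + 4)*(u^2 + 2*u) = (u + 2)*(u + 4)*(u)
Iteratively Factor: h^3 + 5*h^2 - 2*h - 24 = (h + 4)*(h^2 + h - 6) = (h - 2)*(h + 4)*(h + 3)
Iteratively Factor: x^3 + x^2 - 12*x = (x)*(x^2 + x - 12) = x*(x + 4)*(x - 3)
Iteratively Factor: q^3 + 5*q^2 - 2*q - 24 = (q + 4)*(q^2 + q - 6) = (q + 3)*(q + 4)*(q - 2)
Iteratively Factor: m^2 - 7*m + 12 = (m - 4)*(m - 3)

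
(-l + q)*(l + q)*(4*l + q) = -4*l^3 - l^2*q + 4*l*q^2 + q^3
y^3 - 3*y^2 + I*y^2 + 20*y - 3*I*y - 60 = (y - 3)*(y - 4*I)*(y + 5*I)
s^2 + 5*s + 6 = (s + 2)*(s + 3)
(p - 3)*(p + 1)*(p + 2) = p^3 - 7*p - 6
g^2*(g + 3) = g^3 + 3*g^2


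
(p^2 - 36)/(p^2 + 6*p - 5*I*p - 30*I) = (p - 6)/(p - 5*I)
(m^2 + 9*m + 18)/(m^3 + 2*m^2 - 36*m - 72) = (m + 3)/(m^2 - 4*m - 12)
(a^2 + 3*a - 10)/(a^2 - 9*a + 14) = (a + 5)/(a - 7)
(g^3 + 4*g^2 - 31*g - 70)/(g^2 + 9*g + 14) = g - 5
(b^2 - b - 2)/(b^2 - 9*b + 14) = (b + 1)/(b - 7)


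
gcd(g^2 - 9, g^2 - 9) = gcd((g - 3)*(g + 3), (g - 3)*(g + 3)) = g^2 - 9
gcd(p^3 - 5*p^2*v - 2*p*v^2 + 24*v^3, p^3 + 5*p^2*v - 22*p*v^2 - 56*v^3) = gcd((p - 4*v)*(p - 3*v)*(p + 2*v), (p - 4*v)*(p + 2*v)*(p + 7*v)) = p^2 - 2*p*v - 8*v^2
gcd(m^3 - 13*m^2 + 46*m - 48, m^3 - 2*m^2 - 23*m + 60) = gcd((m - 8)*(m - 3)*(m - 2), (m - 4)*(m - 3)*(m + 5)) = m - 3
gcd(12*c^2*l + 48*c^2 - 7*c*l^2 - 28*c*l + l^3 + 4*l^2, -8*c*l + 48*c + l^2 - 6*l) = 1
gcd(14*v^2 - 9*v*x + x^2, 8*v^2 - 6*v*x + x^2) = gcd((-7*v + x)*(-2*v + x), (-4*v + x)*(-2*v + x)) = -2*v + x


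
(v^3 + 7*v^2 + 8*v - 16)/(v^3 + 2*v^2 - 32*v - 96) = (v - 1)/(v - 6)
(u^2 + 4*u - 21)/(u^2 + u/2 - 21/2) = 2*(u + 7)/(2*u + 7)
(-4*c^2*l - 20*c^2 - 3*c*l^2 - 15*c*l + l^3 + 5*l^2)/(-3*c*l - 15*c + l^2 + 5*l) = (4*c^2 + 3*c*l - l^2)/(3*c - l)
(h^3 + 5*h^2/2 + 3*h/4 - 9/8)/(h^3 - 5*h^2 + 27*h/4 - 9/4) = (4*h^2 + 12*h + 9)/(2*(2*h^2 - 9*h + 9))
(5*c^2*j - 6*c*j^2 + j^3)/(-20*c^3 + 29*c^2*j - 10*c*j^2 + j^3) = -j/(4*c - j)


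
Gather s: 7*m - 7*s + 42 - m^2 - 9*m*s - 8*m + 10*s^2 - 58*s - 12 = -m^2 - m + 10*s^2 + s*(-9*m - 65) + 30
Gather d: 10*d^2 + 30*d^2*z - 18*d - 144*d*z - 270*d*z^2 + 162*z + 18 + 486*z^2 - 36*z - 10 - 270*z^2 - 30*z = d^2*(30*z + 10) + d*(-270*z^2 - 144*z - 18) + 216*z^2 + 96*z + 8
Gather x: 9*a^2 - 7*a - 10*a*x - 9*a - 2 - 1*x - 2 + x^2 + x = 9*a^2 - 10*a*x - 16*a + x^2 - 4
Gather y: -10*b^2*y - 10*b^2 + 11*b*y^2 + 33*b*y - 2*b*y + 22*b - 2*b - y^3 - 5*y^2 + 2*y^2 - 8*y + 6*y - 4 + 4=-10*b^2 + 20*b - y^3 + y^2*(11*b - 3) + y*(-10*b^2 + 31*b - 2)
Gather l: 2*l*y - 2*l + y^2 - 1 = l*(2*y - 2) + y^2 - 1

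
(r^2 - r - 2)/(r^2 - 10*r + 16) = (r + 1)/(r - 8)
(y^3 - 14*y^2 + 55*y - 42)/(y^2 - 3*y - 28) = (y^2 - 7*y + 6)/(y + 4)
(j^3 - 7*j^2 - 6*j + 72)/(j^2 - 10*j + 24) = j + 3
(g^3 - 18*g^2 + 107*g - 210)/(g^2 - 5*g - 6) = (g^2 - 12*g + 35)/(g + 1)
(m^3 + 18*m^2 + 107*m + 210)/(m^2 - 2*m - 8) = (m^3 + 18*m^2 + 107*m + 210)/(m^2 - 2*m - 8)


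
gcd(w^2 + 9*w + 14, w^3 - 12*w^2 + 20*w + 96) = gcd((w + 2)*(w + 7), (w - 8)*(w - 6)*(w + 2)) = w + 2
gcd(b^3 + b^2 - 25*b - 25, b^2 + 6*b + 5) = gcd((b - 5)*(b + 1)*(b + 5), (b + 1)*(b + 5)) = b^2 + 6*b + 5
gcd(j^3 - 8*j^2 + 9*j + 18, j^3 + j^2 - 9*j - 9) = j^2 - 2*j - 3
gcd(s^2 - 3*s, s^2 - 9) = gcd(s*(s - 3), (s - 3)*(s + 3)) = s - 3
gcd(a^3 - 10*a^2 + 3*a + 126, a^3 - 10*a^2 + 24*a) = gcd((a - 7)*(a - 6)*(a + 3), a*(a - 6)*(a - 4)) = a - 6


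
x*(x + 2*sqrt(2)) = x^2 + 2*sqrt(2)*x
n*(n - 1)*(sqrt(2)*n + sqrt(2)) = sqrt(2)*n^3 - sqrt(2)*n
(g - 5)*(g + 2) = g^2 - 3*g - 10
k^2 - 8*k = k*(k - 8)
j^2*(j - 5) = j^3 - 5*j^2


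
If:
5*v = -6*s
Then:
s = -5*v/6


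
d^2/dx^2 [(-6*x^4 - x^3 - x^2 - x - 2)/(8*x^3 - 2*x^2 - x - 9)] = 2*(-152*x^6 - 1548*x^5 - 1518*x^4 - 673*x^3 - 3297*x^2 - 633*x - 38)/(512*x^9 - 384*x^8 - 96*x^7 - 1640*x^6 + 876*x^5 + 318*x^4 + 1835*x^3 - 513*x^2 - 243*x - 729)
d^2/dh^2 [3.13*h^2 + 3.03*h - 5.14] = 6.26000000000000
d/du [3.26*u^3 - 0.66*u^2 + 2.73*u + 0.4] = 9.78*u^2 - 1.32*u + 2.73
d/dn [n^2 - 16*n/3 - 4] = 2*n - 16/3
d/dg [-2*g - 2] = -2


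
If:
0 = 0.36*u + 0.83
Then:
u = -2.31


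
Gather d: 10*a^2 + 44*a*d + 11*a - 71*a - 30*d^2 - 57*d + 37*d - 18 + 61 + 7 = 10*a^2 - 60*a - 30*d^2 + d*(44*a - 20) + 50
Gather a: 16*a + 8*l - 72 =16*a + 8*l - 72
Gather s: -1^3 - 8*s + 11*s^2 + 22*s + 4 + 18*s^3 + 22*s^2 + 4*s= 18*s^3 + 33*s^2 + 18*s + 3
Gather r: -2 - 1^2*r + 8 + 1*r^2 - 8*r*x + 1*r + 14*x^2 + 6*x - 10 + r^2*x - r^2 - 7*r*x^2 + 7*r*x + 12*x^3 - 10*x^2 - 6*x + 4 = r^2*x + r*(-7*x^2 - x) + 12*x^3 + 4*x^2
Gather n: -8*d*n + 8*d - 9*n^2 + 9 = -8*d*n + 8*d - 9*n^2 + 9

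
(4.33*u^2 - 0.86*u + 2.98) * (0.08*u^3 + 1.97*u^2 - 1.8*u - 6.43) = 0.3464*u^5 + 8.4613*u^4 - 9.2498*u^3 - 20.4233*u^2 + 0.1658*u - 19.1614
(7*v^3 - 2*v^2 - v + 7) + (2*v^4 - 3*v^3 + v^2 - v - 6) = 2*v^4 + 4*v^3 - v^2 - 2*v + 1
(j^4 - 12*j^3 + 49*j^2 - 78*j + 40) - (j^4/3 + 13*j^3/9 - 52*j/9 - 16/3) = 2*j^4/3 - 121*j^3/9 + 49*j^2 - 650*j/9 + 136/3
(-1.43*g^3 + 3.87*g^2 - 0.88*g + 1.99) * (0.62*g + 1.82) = -0.8866*g^4 - 0.2032*g^3 + 6.4978*g^2 - 0.3678*g + 3.6218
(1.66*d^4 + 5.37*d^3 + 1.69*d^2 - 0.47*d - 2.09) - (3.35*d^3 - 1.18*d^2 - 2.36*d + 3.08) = 1.66*d^4 + 2.02*d^3 + 2.87*d^2 + 1.89*d - 5.17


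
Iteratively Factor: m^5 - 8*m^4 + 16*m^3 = (m - 4)*(m^4 - 4*m^3) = m*(m - 4)*(m^3 - 4*m^2) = m^2*(m - 4)*(m^2 - 4*m) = m^2*(m - 4)^2*(m)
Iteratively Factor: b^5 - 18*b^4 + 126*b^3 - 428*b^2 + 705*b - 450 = (b - 3)*(b^4 - 15*b^3 + 81*b^2 - 185*b + 150) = (b - 5)*(b - 3)*(b^3 - 10*b^2 + 31*b - 30) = (b - 5)*(b - 3)*(b - 2)*(b^2 - 8*b + 15) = (b - 5)*(b - 3)^2*(b - 2)*(b - 5)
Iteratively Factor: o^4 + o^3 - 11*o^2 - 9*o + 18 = (o - 1)*(o^3 + 2*o^2 - 9*o - 18) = (o - 3)*(o - 1)*(o^2 + 5*o + 6) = (o - 3)*(o - 1)*(o + 3)*(o + 2)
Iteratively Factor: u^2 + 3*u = (u + 3)*(u)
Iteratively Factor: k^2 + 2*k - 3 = (k + 3)*(k - 1)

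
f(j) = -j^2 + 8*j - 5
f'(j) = 8 - 2*j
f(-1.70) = -21.49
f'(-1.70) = 11.40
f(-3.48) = -44.95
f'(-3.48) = 14.96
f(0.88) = 1.27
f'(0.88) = 6.24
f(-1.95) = -24.40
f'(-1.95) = 11.90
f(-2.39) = -29.83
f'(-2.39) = 12.78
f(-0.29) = -7.40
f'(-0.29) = 8.58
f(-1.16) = -15.63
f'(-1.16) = 10.32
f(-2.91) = -36.75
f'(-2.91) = 13.82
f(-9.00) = -158.00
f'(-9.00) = 26.00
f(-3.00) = -38.00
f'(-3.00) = 14.00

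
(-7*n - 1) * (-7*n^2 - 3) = 49*n^3 + 7*n^2 + 21*n + 3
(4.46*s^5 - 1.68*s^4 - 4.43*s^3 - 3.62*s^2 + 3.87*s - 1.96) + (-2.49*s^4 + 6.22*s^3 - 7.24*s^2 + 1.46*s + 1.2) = 4.46*s^5 - 4.17*s^4 + 1.79*s^3 - 10.86*s^2 + 5.33*s - 0.76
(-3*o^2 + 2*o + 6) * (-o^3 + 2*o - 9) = 3*o^5 - 2*o^4 - 12*o^3 + 31*o^2 - 6*o - 54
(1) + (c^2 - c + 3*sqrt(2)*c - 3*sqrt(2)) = c^2 - c + 3*sqrt(2)*c - 3*sqrt(2) + 1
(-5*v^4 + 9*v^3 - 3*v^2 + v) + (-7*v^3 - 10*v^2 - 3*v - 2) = -5*v^4 + 2*v^3 - 13*v^2 - 2*v - 2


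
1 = 1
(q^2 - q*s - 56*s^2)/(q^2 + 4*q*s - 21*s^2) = (q - 8*s)/(q - 3*s)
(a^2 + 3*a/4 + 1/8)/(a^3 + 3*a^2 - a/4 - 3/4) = (4*a + 1)/(2*(2*a^2 + 5*a - 3))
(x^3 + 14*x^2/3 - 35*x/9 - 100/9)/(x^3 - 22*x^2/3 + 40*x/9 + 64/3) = (3*x^2 + 10*x - 25)/(3*x^2 - 26*x + 48)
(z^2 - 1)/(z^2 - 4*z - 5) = (z - 1)/(z - 5)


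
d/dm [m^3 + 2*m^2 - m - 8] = 3*m^2 + 4*m - 1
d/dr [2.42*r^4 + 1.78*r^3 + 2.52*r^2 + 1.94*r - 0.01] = 9.68*r^3 + 5.34*r^2 + 5.04*r + 1.94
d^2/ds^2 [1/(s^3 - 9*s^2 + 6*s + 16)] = 6*((3 - s)*(s^3 - 9*s^2 + 6*s + 16) + 3*(s^2 - 6*s + 2)^2)/(s^3 - 9*s^2 + 6*s + 16)^3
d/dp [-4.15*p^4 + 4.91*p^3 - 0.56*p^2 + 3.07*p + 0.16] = -16.6*p^3 + 14.73*p^2 - 1.12*p + 3.07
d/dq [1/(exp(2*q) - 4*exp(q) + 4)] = 2*(2 - exp(q))*exp(q)/(exp(2*q) - 4*exp(q) + 4)^2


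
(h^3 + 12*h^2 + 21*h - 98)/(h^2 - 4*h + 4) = (h^2 + 14*h + 49)/(h - 2)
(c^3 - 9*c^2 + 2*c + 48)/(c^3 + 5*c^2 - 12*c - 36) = (c - 8)/(c + 6)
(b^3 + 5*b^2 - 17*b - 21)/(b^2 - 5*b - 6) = (b^2 + 4*b - 21)/(b - 6)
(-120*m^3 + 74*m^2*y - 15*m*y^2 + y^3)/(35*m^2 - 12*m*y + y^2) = (24*m^2 - 10*m*y + y^2)/(-7*m + y)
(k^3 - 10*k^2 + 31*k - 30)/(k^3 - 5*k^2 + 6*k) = (k - 5)/k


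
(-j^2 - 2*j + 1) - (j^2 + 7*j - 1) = -2*j^2 - 9*j + 2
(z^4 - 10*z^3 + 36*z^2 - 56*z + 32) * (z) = z^5 - 10*z^4 + 36*z^3 - 56*z^2 + 32*z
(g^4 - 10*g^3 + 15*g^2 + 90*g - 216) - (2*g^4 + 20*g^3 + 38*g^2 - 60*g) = -g^4 - 30*g^3 - 23*g^2 + 150*g - 216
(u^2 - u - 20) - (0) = u^2 - u - 20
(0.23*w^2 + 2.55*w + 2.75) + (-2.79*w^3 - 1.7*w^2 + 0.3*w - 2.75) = -2.79*w^3 - 1.47*w^2 + 2.85*w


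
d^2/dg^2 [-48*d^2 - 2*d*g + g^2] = 2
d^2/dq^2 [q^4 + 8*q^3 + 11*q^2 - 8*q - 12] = 12*q^2 + 48*q + 22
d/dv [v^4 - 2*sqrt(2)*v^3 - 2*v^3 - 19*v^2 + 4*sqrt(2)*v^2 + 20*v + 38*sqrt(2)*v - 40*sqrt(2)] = 4*v^3 - 6*sqrt(2)*v^2 - 6*v^2 - 38*v + 8*sqrt(2)*v + 20 + 38*sqrt(2)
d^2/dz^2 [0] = 0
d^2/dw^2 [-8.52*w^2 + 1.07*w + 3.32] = -17.0400000000000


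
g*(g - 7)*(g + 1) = g^3 - 6*g^2 - 7*g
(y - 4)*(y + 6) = y^2 + 2*y - 24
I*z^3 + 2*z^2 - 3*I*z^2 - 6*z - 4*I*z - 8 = (z - 4)*(z - 2*I)*(I*z + I)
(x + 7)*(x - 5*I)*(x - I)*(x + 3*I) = x^4 + 7*x^3 - 3*I*x^3 + 13*x^2 - 21*I*x^2 + 91*x - 15*I*x - 105*I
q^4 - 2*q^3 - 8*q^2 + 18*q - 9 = (q - 3)*(q - 1)^2*(q + 3)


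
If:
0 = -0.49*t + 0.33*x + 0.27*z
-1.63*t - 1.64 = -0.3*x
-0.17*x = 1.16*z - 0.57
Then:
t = -1.58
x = -3.12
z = 0.95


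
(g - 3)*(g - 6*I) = g^2 - 3*g - 6*I*g + 18*I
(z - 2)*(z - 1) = z^2 - 3*z + 2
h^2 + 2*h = h*(h + 2)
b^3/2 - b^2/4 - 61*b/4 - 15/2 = (b/2 + 1/4)*(b - 6)*(b + 5)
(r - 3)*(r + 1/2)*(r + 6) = r^3 + 7*r^2/2 - 33*r/2 - 9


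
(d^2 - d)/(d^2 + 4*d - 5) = d/(d + 5)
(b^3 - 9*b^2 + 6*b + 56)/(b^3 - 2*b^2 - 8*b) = (b - 7)/b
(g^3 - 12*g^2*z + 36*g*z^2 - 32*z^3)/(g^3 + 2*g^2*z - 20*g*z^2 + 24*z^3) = (g - 8*z)/(g + 6*z)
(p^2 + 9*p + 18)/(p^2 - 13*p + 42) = (p^2 + 9*p + 18)/(p^2 - 13*p + 42)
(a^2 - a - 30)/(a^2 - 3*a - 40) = (a - 6)/(a - 8)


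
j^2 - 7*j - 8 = (j - 8)*(j + 1)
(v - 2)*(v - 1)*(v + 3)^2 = v^4 + 3*v^3 - 7*v^2 - 15*v + 18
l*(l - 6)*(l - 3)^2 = l^4 - 12*l^3 + 45*l^2 - 54*l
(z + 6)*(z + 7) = z^2 + 13*z + 42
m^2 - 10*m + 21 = (m - 7)*(m - 3)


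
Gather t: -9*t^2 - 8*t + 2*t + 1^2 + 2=-9*t^2 - 6*t + 3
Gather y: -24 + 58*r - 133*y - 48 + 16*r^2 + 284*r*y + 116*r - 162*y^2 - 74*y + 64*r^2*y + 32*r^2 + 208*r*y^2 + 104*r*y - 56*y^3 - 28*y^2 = 48*r^2 + 174*r - 56*y^3 + y^2*(208*r - 190) + y*(64*r^2 + 388*r - 207) - 72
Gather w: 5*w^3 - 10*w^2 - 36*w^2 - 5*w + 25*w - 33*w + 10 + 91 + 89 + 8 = 5*w^3 - 46*w^2 - 13*w + 198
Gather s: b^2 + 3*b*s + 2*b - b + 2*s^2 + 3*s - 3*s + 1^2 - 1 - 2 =b^2 + 3*b*s + b + 2*s^2 - 2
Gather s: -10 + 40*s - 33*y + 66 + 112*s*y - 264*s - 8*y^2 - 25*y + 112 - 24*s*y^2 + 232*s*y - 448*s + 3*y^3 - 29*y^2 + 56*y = s*(-24*y^2 + 344*y - 672) + 3*y^3 - 37*y^2 - 2*y + 168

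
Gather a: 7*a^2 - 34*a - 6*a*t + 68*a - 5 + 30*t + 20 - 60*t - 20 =7*a^2 + a*(34 - 6*t) - 30*t - 5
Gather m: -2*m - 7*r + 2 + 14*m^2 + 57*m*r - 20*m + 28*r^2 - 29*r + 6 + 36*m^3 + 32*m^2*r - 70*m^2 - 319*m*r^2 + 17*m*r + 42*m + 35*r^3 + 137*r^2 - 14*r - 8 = 36*m^3 + m^2*(32*r - 56) + m*(-319*r^2 + 74*r + 20) + 35*r^3 + 165*r^2 - 50*r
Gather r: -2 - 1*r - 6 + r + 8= 0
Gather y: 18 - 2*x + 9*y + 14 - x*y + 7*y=-2*x + y*(16 - x) + 32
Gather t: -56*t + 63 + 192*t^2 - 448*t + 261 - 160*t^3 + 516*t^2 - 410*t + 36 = -160*t^3 + 708*t^2 - 914*t + 360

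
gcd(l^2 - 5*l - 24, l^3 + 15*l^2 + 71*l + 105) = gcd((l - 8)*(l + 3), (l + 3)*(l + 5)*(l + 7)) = l + 3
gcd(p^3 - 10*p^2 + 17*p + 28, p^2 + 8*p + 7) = p + 1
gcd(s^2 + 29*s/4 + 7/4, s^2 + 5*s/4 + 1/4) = s + 1/4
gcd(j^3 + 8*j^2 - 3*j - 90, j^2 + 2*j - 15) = j^2 + 2*j - 15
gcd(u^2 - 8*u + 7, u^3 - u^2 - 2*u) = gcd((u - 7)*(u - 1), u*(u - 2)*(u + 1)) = 1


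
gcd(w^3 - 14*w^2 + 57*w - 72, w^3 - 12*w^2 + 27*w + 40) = w - 8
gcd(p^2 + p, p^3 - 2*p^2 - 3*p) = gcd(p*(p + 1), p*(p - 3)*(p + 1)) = p^2 + p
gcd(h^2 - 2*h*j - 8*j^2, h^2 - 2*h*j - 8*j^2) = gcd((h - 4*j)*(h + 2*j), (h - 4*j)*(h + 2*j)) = h^2 - 2*h*j - 8*j^2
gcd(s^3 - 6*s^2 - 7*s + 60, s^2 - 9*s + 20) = s^2 - 9*s + 20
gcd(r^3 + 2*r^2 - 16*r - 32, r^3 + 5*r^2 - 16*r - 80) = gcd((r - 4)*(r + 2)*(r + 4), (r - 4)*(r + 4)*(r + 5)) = r^2 - 16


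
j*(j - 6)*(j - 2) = j^3 - 8*j^2 + 12*j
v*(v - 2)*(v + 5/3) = v^3 - v^2/3 - 10*v/3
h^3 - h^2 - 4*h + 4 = (h - 2)*(h - 1)*(h + 2)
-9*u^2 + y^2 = (-3*u + y)*(3*u + y)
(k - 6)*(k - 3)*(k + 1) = k^3 - 8*k^2 + 9*k + 18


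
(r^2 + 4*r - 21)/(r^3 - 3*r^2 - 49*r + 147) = 1/(r - 7)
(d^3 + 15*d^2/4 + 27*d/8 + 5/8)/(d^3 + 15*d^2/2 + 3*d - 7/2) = (8*d^2 + 22*d + 5)/(4*(2*d^2 + 13*d - 7))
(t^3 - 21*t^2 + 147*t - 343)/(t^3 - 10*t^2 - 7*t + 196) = (t - 7)/(t + 4)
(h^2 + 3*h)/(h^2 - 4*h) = (h + 3)/(h - 4)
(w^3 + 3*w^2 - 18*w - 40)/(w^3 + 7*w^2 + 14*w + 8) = (w^2 + w - 20)/(w^2 + 5*w + 4)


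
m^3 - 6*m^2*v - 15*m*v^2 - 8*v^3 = (m - 8*v)*(m + v)^2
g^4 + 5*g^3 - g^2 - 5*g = g*(g - 1)*(g + 1)*(g + 5)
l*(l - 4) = l^2 - 4*l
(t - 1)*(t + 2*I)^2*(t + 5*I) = t^4 - t^3 + 9*I*t^3 - 24*t^2 - 9*I*t^2 + 24*t - 20*I*t + 20*I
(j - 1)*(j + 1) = j^2 - 1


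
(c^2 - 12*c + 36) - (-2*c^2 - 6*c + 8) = 3*c^2 - 6*c + 28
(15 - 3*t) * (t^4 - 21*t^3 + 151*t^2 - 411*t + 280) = -3*t^5 + 78*t^4 - 768*t^3 + 3498*t^2 - 7005*t + 4200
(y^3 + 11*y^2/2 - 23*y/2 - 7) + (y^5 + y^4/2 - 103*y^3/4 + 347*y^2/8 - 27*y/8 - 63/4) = y^5 + y^4/2 - 99*y^3/4 + 391*y^2/8 - 119*y/8 - 91/4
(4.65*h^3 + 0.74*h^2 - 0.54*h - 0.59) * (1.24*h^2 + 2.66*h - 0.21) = 5.766*h^5 + 13.2866*h^4 + 0.3223*h^3 - 2.3234*h^2 - 1.456*h + 0.1239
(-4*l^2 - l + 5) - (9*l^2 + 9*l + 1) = -13*l^2 - 10*l + 4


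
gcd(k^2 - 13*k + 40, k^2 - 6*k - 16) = k - 8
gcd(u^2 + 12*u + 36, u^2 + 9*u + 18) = u + 6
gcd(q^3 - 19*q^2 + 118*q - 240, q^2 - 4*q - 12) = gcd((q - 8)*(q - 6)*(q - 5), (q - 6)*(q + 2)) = q - 6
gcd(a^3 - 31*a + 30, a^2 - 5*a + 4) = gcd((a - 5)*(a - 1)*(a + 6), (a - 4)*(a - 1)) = a - 1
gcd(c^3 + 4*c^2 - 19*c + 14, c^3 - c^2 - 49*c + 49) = c^2 + 6*c - 7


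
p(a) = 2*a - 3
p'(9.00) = 2.00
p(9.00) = 15.00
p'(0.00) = 2.00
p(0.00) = -3.00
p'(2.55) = 2.00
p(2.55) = 2.10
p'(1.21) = 2.00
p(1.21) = -0.58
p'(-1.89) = 2.00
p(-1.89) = -6.78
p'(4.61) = 2.00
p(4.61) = 6.22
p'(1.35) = 2.00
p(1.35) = -0.30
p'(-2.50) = 2.00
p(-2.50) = -8.00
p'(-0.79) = 2.00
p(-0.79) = -4.58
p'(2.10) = 2.00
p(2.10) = 1.20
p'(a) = 2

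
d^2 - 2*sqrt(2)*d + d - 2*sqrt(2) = (d + 1)*(d - 2*sqrt(2))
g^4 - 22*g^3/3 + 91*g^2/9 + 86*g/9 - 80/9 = (g - 5)*(g - 8/3)*(g - 2/3)*(g + 1)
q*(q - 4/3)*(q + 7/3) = q^3 + q^2 - 28*q/9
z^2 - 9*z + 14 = (z - 7)*(z - 2)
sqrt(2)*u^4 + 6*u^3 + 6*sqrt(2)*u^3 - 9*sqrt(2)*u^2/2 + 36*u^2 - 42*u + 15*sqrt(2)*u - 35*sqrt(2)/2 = (u - 1)*(u + 7)*(u + 5*sqrt(2)/2)*(sqrt(2)*u + 1)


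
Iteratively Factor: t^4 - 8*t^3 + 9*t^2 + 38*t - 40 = (t - 5)*(t^3 - 3*t^2 - 6*t + 8) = (t - 5)*(t - 4)*(t^2 + t - 2) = (t - 5)*(t - 4)*(t - 1)*(t + 2)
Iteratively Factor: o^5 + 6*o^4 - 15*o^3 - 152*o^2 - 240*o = (o)*(o^4 + 6*o^3 - 15*o^2 - 152*o - 240) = o*(o + 3)*(o^3 + 3*o^2 - 24*o - 80) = o*(o + 3)*(o + 4)*(o^2 - o - 20) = o*(o + 3)*(o + 4)^2*(o - 5)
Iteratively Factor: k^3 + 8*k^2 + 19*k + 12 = (k + 1)*(k^2 + 7*k + 12) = (k + 1)*(k + 3)*(k + 4)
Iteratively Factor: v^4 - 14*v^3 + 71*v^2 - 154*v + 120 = (v - 3)*(v^3 - 11*v^2 + 38*v - 40) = (v - 4)*(v - 3)*(v^2 - 7*v + 10) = (v - 5)*(v - 4)*(v - 3)*(v - 2)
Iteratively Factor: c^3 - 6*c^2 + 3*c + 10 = (c - 2)*(c^2 - 4*c - 5) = (c - 2)*(c + 1)*(c - 5)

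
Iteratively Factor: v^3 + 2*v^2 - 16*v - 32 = (v - 4)*(v^2 + 6*v + 8) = (v - 4)*(v + 2)*(v + 4)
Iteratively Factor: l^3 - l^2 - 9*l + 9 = (l - 1)*(l^2 - 9) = (l - 1)*(l + 3)*(l - 3)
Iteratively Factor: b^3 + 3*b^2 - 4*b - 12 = (b + 3)*(b^2 - 4) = (b + 2)*(b + 3)*(b - 2)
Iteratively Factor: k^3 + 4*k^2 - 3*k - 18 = (k - 2)*(k^2 + 6*k + 9) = (k - 2)*(k + 3)*(k + 3)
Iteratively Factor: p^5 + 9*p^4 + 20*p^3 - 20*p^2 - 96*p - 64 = (p + 4)*(p^4 + 5*p^3 - 20*p - 16) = (p + 1)*(p + 4)*(p^3 + 4*p^2 - 4*p - 16) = (p - 2)*(p + 1)*(p + 4)*(p^2 + 6*p + 8) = (p - 2)*(p + 1)*(p + 4)^2*(p + 2)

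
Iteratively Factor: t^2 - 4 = (t - 2)*(t + 2)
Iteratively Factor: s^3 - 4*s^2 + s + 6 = (s - 3)*(s^2 - s - 2) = (s - 3)*(s + 1)*(s - 2)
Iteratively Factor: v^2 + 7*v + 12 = (v + 3)*(v + 4)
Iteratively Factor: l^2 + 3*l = (l)*(l + 3)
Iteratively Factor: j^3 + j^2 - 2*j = (j - 1)*(j^2 + 2*j) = j*(j - 1)*(j + 2)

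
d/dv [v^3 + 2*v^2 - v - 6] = 3*v^2 + 4*v - 1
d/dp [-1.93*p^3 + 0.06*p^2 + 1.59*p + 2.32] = -5.79*p^2 + 0.12*p + 1.59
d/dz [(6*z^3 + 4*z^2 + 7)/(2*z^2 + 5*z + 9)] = (12*z^4 + 60*z^3 + 182*z^2 + 44*z - 35)/(4*z^4 + 20*z^3 + 61*z^2 + 90*z + 81)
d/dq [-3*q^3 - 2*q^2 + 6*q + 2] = -9*q^2 - 4*q + 6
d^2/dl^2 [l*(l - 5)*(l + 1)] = 6*l - 8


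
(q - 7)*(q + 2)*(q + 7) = q^3 + 2*q^2 - 49*q - 98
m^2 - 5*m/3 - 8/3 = (m - 8/3)*(m + 1)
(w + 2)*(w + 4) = w^2 + 6*w + 8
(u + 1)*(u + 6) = u^2 + 7*u + 6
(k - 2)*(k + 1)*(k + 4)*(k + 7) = k^4 + 10*k^3 + 15*k^2 - 50*k - 56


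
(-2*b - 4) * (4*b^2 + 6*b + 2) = -8*b^3 - 28*b^2 - 28*b - 8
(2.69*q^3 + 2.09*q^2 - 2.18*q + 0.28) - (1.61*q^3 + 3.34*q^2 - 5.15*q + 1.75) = 1.08*q^3 - 1.25*q^2 + 2.97*q - 1.47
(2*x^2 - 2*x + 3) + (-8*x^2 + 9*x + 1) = -6*x^2 + 7*x + 4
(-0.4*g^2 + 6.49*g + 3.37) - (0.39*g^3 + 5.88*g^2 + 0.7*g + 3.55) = -0.39*g^3 - 6.28*g^2 + 5.79*g - 0.18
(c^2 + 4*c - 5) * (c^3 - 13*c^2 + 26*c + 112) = c^5 - 9*c^4 - 31*c^3 + 281*c^2 + 318*c - 560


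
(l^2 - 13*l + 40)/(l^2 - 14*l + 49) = (l^2 - 13*l + 40)/(l^2 - 14*l + 49)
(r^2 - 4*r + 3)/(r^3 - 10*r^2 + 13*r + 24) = (r - 1)/(r^2 - 7*r - 8)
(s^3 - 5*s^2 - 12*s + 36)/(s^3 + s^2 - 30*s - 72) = (s - 2)/(s + 4)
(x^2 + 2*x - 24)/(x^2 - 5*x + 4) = (x + 6)/(x - 1)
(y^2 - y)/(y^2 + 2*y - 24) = y*(y - 1)/(y^2 + 2*y - 24)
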